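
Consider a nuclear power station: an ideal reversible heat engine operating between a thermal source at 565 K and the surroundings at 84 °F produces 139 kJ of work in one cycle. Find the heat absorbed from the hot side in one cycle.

Q_H ≈ 299 kJ

T_C = 84 °F → (84 − 32) × 5/9 = 28.89 °C = 302.04 K.
η_rev = 1 − T_C/T_H = 1 − 302.04/565.00 = 0.4654.
Q_H = W/η = 139/0.4654 = 299 kJ.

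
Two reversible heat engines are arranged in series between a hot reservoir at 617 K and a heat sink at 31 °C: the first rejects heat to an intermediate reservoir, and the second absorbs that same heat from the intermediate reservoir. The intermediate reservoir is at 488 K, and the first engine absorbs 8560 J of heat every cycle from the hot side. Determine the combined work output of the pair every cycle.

W_total ≈ 4340 J

T_C = 31 °C → 31 + 273.15 = 304.15 K.
Two reversible stages in series are equivalent to a single Carnot engine between T_H and T_C, so η_total = 1 − T_C/T_H = 1 − 304.15/617.00 = 0.5071.
W_total = η_total · Q_H = 0.5071 × 8560 = 4340 J.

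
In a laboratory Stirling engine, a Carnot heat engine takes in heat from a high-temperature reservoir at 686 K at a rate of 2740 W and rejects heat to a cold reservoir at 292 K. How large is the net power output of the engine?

η_rev = 1 − T_C/T_H = 1 − 292.00/686.00 = 0.5743.
W = η·Q_H = 0.5743 × 2740 = 1574 W.

Ẇ ≈ 1574 W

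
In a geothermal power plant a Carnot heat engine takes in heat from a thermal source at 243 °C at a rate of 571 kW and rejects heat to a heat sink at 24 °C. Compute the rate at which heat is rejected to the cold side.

T_H = 243 °C → 243 + 273.15 = 516.15 K.
T_C = 24 °C → 24 + 273.15 = 297.15 K.
The Carnot efficiency is η = 1 − T_C/T_H = 1 − 297.15/516.15 = 0.4243.
For a reversible cycle Q_C/Q_H = T_C/T_H, so Q_C = 571 × 297.15/516.15 = 328.7 kW.

Q̇_C ≈ 328.7 kW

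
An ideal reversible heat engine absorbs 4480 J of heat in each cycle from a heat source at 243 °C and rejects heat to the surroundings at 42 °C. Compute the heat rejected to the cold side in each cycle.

T_H = 243 °C → 243 + 273.15 = 516.15 K.
T_C = 42 °C → 42 + 273.15 = 315.15 K.
Since the cycle is reversible, η = 1 − T_C/T_H = 1 − 315.15/516.15 = 0.3894.
For a reversible cycle Q_C/Q_H = T_C/T_H, so Q_C = 4480 × 315.15/516.15 = 2740 J.

Q_C ≈ 2740 J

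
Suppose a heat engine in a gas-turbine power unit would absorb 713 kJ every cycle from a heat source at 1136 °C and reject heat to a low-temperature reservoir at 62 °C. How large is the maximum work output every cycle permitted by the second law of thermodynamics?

T_H = 1136 °C → 1136 + 273.15 = 1409.15 K.
T_C = 62 °C → 62 + 273.15 = 335.15 K.
By the Carnot theorem, η_max = 1 − T_C/T_H = 1 − 335.15/1409.15 = 0.7622.
W_max = η_max · Q_H = 0.7622 × 713 = 543 kJ.

W_max ≈ 543 kJ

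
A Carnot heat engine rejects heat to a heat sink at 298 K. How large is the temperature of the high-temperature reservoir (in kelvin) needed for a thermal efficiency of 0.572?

From η = 1 − T_C/T_H, solving for T_H gives T_H = T_C/(1 − η) = 298.00/(1 − 0.572) = 696 K.

T_H ≈ 696 K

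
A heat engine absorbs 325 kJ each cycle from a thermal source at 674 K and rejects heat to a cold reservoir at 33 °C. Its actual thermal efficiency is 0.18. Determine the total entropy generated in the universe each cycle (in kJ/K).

T_C = 33 °C → 33 + 273.15 = 306.15 K.
W = η·Q_H = 0.18 × 325 = 58.50 kJ, so Q_C = Q_H − W = 266.5 kJ.
Reservoir entropy changes: ΔS_H = −Q_H/T_H = −325/674.00 = -0.4822 kJ/K and ΔS_C = +Q_C/T_C = 266.5/306.15 = 0.8705 kJ/K.
ΔS_univ = −Q_H/T_H + Q_C/T_C = 0.388 kJ/K (> 0, since η = 0.18 < η_Carnot = 0.546).

ΔS_univ ≈ 0.388 kJ/K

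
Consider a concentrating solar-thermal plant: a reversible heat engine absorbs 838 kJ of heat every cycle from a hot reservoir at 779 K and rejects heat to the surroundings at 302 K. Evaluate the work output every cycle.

Carnot efficiency: η = 1 − T_C/T_H = 1 − 302.00/779.00 = 0.6123.
W = η·Q_H = 0.6123 × 838 = 513 kJ.

W ≈ 513 kJ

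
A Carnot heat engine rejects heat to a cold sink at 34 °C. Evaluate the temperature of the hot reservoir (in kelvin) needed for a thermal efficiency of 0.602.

T_C = 34 °C → 34 + 273.15 = 307.15 K.
From η = 1 − T_C/T_H, solving for T_H gives T_H = T_C/(1 − η) = 307.15/(1 − 0.602) = 771.7 K.

T_H ≈ 771.7 K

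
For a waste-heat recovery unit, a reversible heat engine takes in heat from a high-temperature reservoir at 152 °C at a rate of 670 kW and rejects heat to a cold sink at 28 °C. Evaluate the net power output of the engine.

T_H = 152 °C → 152 + 273.15 = 425.15 K.
T_C = 28 °C → 28 + 273.15 = 301.15 K.
Carnot efficiency: η = 1 − T_C/T_H = 1 − 301.15/425.15 = 0.2917.
W = η·Q_H = 0.2917 × 670 = 195.4 kW.

Ẇ ≈ 195.4 kW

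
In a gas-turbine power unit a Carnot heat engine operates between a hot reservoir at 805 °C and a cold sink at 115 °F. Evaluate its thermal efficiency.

T_H = 805 °C → 805 + 273.15 = 1078.15 K.
T_C = 115 °F → (115 − 32) × 5/9 = 46.11 °C = 319.26 K.
Since the cycle is reversible, η = 1 − T_C/T_H = 1 − 319.26/1078.15 = 0.704.

η ≈ 0.704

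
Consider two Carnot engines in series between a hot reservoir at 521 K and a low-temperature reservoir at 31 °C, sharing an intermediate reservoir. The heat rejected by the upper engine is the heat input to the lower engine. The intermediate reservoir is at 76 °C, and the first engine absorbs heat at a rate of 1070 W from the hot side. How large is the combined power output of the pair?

T_C = 31 °C → 31 + 273.15 = 304.15 K.
Two reversible stages in series are equivalent to a single Carnot engine between T_H and T_C, so η_total = 1 − T_C/T_H = 1 − 304.15/521.00 = 0.4162.
W_total = η_total · Q_H = 0.4162 × 1070 = 445 W.

Ẇ_total ≈ 445 W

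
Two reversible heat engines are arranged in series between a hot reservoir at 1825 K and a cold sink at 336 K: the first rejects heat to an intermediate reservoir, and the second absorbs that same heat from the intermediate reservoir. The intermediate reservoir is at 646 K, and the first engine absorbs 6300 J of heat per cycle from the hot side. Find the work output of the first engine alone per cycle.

First-stage efficiency η₁ = 1 − T_m/T_H = 1 − 646.00/1825.00 = 0.6460.
W₁ = η₁·Q_H = 0.6460 × 6300 = 4070 J.

W₁ ≈ 4070 J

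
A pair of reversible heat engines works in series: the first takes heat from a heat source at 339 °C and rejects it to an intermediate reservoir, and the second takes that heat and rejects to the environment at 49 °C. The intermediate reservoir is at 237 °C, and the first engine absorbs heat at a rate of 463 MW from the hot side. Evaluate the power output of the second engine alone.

T_H = 339 °C → 339 + 273.15 = 612.15 K.
T_C = 49 °C → 49 + 273.15 = 322.15 K.
T_m = 237 °C → 237 + 273.15 = 510.15 K.
Heat entering the second stage: Q_m = Q_H·(T_m/T_H) = 463 × 510.15/612.15 = 386 MW.
Second-stage efficiency η₂ = 1 − T_C/T_m = 1 − 322.15/510.15 = 0.3685, so W₂ = η₂·Q_m = 142 MW.

Ẇ₂ ≈ 142 MW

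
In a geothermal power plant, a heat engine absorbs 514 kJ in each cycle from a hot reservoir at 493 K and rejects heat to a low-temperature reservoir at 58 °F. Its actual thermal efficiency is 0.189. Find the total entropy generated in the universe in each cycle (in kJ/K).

T_C = 58 °F → (58 − 32) × 5/9 = 14.44 °C = 287.59 K.
W = η·Q_H = 0.189 × 514 = 97.15 kJ, so Q_C = Q_H − W = 416.9 kJ.
The hot reservoir loses entropy Q_H/T_H = 514/493.00 = 1.043 kJ/K; the cold reservoir gains Q_C/T_C = 416.9/287.59 = 1.449 kJ/K.
ΔS_univ = −Q_H/T_H + Q_C/T_C = 0.4069 kJ/K (> 0, since η = 0.189 < η_Carnot = 0.417).

ΔS_univ ≈ 0.4069 kJ/K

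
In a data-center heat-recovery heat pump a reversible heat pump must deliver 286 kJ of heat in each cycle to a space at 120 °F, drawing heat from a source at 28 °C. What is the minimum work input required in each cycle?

T_H = 120 °F → (120 − 32) × 5/9 = 48.89 °C = 322.04 K.
T_C = 28 °C → 28 + 273.15 = 301.15 K.
The Carnot heat-pump COP is COP_HP = T_H/(T_H − T_C) = 322.04/20.89 = 15.4168.
W = Q_H/COP_HP = 286/15.4168 = 18.55 kJ.

W_in ≈ 18.55 kJ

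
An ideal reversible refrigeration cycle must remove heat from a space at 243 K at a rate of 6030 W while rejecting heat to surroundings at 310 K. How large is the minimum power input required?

Ẇ_in ≈ 1660 W

Carnot COP: COP_R = T_C/(T_H − T_C) = 243.00/67.00 = 3.6269.
W = Q_C/COP_R = 6030/3.6269 = 1660 W.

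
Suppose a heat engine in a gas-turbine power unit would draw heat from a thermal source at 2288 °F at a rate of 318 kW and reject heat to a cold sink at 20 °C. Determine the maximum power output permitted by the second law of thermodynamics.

Ẇ_max ≈ 257 kW

T_H = 2288 °F → (2288 − 32) × 5/9 = 1253.33 °C = 1526.48 K.
T_C = 20 °C → 20 + 273.15 = 293.15 K.
No engine can exceed the Carnot limit: η_max = 1 − T_C/T_H = 1 − 293.15/1526.48 = 0.8080.
W_max = η_max · Q_H = 0.8080 × 318 = 257 kW.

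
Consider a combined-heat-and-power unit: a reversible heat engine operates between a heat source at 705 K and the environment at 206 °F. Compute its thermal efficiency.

η ≈ 0.4754

T_C = 206 °F → (206 − 32) × 5/9 = 96.67 °C = 369.82 K.
Since the cycle is reversible, η = 1 − T_C/T_H = 1 − 369.82/705.00 = 0.4754.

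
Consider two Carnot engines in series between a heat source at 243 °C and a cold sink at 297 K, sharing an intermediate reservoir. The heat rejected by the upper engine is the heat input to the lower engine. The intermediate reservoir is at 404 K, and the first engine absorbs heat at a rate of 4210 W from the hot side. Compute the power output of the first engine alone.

Ẇ₁ ≈ 915 W

T_H = 243 °C → 243 + 273.15 = 516.15 K.
First-stage efficiency η₁ = 1 − T_m/T_H = 1 − 404.00/516.15 = 0.2173.
W₁ = η₁·Q_H = 0.2173 × 4210 = 915 W.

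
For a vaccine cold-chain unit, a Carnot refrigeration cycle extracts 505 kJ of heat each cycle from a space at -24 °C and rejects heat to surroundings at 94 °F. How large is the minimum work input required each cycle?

T_H = 94 °F → (94 − 32) × 5/9 = 34.44 °C = 307.59 K.
T_C = -24 °C → -24 + 273.15 = 249.15 K.
Carnot COP: COP_R = T_C/(T_H − T_C) = 249.15/58.44 = 4.2630.
W = Q_C/COP_R = 505/4.2630 = 118 kJ.

W_in ≈ 118 kJ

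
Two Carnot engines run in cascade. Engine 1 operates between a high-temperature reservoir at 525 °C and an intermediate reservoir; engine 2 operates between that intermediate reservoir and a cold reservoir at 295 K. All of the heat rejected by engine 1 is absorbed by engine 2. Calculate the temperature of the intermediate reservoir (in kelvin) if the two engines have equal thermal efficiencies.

T_H = 525 °C → 525 + 273.15 = 798.15 K.
Equal efficiencies require 1 − T_m/T_H = 1 − T_C/T_m, i.e. T_m/T_H = T_C/T_m, so T_m = √(T_H·T_C) = √(798.15 × 295.00) = 485 K.

T_m ≈ 485 K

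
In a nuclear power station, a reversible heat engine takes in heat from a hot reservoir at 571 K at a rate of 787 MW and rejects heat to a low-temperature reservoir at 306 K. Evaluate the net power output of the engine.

Since the cycle is reversible, η = 1 − T_C/T_H = 1 − 306.00/571.00 = 0.4641.
W = η·Q_H = 0.4641 × 787 = 365 MW.

Ẇ ≈ 365 MW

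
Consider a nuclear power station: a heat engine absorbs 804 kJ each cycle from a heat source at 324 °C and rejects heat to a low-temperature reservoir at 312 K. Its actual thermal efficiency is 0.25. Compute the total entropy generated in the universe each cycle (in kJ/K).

T_H = 324 °C → 324 + 273.15 = 597.15 K.
W = η·Q_H = 0.25 × 804 = 201.0 kJ, so Q_C = Q_H − W = 603.0 kJ.
The hot reservoir loses entropy Q_H/T_H = 804/597.15 = 1.346 kJ/K; the cold reservoir gains Q_C/T_C = 603.0/312.00 = 1.933 kJ/K.
ΔS_univ = −Q_H/T_H + Q_C/T_C = 0.5863 kJ/K (> 0, since η = 0.25 < η_Carnot = 0.478).

ΔS_univ ≈ 0.5863 kJ/K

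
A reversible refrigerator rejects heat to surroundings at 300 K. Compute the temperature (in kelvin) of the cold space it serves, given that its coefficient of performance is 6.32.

COP_R = T_C/(T_H − T_C) ⇒ T_C = T_H·COP_R/(1 + COP_R) = 300.00 × 6.32/(1 + 6.32) = 259.0 K.

T_C ≈ 259.0 K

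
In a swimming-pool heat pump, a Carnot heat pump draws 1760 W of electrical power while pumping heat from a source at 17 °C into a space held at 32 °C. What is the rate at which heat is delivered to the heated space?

Q̇_H ≈ 35800 W

T_H = 32 °C → 32 + 273.15 = 305.15 K.
T_C = 17 °C → 17 + 273.15 = 290.15 K.
COP_HP = T_H/(T_H − T_C) = 305.15/15.00 = 20.3433.
Q_H = COP_HP · W = 20.3433 × 1760 = 35800 W.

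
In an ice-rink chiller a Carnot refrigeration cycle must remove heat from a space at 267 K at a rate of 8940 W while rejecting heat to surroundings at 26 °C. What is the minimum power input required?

Ẇ_in ≈ 1080 W

T_H = 26 °C → 26 + 273.15 = 299.15 K.
COP_R = T_C/(T_H − T_C) = 267.00/32.15 = 8.3048.
W = Q_C/COP_R = 8940/8.3048 = 1080 W.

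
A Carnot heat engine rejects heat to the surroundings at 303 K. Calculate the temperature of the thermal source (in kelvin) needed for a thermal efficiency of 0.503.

T_H ≈ 610 K

From η = 1 − T_C/T_H, solving for T_H gives T_H = T_C/(1 − η) = 303.00/(1 − 0.503) = 610 K.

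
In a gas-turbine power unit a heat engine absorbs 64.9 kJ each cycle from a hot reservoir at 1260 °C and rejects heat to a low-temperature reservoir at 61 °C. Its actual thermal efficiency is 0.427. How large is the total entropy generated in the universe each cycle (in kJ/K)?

T_H = 1260 °C → 1260 + 273.15 = 1533.15 K.
T_C = 61 °C → 61 + 273.15 = 334.15 K.
W = η·Q_H = 0.427 × 64.9 = 27.71 kJ, so Q_C = Q_H − W = 37.19 kJ.
The hot reservoir loses entropy Q_H/T_H = 64.9/1533.15 = 0.04233 kJ/K; the cold reservoir gains Q_C/T_C = 37.19/334.15 = 0.1113 kJ/K.
ΔS_univ = −Q_H/T_H + Q_C/T_C = 0.06896 kJ/K (> 0, since η = 0.427 < η_Carnot = 0.782).

ΔS_univ ≈ 0.06896 kJ/K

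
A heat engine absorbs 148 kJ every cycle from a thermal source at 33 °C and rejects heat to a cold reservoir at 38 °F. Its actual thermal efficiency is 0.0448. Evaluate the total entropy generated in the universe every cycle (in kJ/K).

ΔS_univ ≈ 0.0279 kJ/K

T_H = 33 °C → 33 + 273.15 = 306.15 K.
T_C = 38 °F → (38 − 32) × 5/9 = 3.33 °C = 276.48 K.
W = η·Q_H = 0.0448 × 148 = 6.630 kJ, so Q_C = Q_H − W = 141.4 kJ.
Entropy balance on the reservoirs: −Q_H/T_H = -0.4834 kJ/K, +Q_C/T_C = 0.5113 kJ/K.
ΔS_univ = −Q_H/T_H + Q_C/T_C = 0.0279 kJ/K (> 0, since η = 0.0448 < η_Carnot = 0.097).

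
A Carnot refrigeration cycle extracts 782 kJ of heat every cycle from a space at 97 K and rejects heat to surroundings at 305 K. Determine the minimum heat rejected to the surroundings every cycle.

Q_H ≈ 2460 kJ

For a reversible cycle Q_H/Q_C = T_H/T_C, so Q_H = Q_C·T_H/T_C = 782 × 305.00/97.00 = 2460 kJ.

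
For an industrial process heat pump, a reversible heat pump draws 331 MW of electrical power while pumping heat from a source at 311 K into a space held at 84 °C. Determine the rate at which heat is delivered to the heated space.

Q̇_H ≈ 2560 MW

T_H = 84 °C → 84 + 273.15 = 357.15 K.
For a reversible heat pump, COP_HP = T_H/(T_H − T_C) = 357.15/46.15 = 7.7389.
Q_H = COP_HP · W = 7.7389 × 331 = 2560 MW.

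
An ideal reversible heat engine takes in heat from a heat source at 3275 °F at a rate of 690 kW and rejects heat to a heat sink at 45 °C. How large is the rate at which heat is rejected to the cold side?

Q̇_C ≈ 106 kW

T_H = 3275 °F → (3275 − 32) × 5/9 = 1801.67 °C = 2074.82 K.
T_C = 45 °C → 45 + 273.15 = 318.15 K.
For a reversible engine, η = 1 − T_C/T_H = 1 − 318.15/2074.82 = 0.8467.
For a reversible cycle Q_C/Q_H = T_C/T_H, so Q_C = 690 × 318.15/2074.82 = 106 kW.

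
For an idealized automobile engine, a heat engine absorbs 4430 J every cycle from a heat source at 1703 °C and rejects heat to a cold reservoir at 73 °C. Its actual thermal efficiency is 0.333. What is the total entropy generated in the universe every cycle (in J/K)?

ΔS_univ ≈ 6.29 J/K

T_H = 1703 °C → 1703 + 273.15 = 1976.15 K.
T_C = 73 °C → 73 + 273.15 = 346.15 K.
W = η·Q_H = 0.333 × 4430 = 1475 J, so Q_C = Q_H − W = 2955 J.
Entropy balance on the reservoirs: −Q_H/T_H = -2.242 J/K, +Q_C/T_C = 8.536 J/K.
ΔS_univ = −Q_H/T_H + Q_C/T_C = 6.29 J/K (> 0, since η = 0.333 < η_Carnot = 0.825).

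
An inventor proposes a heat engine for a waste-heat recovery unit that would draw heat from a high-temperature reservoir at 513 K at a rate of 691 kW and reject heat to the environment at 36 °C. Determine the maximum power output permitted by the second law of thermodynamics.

T_C = 36 °C → 36 + 273.15 = 309.15 K.
By the Carnot theorem, η_max = 1 − T_C/T_H = 1 − 309.15/513.00 = 0.3974.
W_max = η_max · Q_H = 0.3974 × 691 = 275 kW.

Ẇ_max ≈ 275 kW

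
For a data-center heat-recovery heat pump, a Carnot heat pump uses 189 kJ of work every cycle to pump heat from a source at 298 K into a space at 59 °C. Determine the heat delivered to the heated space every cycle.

Q_H ≈ 1840 kJ

T_H = 59 °C → 59 + 273.15 = 332.15 K.
COP_HP = T_H/(T_H − T_C) = 332.15/34.15 = 9.7262.
Q_H = COP_HP · W = 9.7262 × 189 = 1840 kJ.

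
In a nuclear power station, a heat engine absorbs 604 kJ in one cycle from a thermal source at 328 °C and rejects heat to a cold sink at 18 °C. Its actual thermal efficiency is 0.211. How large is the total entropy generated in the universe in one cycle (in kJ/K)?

ΔS_univ ≈ 0.632 kJ/K

T_H = 328 °C → 328 + 273.15 = 601.15 K.
T_C = 18 °C → 18 + 273.15 = 291.15 K.
W = η·Q_H = 0.211 × 604 = 127.4 kJ, so Q_C = Q_H − W = 476.6 kJ.
Entropy balance on the reservoirs: −Q_H/T_H = -1.005 kJ/K, +Q_C/T_C = 1.637 kJ/K.
ΔS_univ = −Q_H/T_H + Q_C/T_C = 0.632 kJ/K (> 0, since η = 0.211 < η_Carnot = 0.516).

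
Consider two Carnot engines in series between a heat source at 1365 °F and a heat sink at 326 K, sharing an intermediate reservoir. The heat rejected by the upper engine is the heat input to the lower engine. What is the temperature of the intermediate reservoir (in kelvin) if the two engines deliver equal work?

T_H = 1365 °F → (1365 − 32) × 5/9 = 740.56 °C = 1013.71 K.
For reversible stages Q_m = Q_H·(T_m/T_H). Setting W₁ = Q_H(1 − T_m/T_H) equal to W₂ = Q_m(1 − T_C/T_m) = Q_H·(T_m − T_C)/T_H gives T_H − T_m = T_m − T_C, so T_m = (T_H + T_C)/2 = (1013.71 + 326.00)/2 = 670 K.

T_m ≈ 670 K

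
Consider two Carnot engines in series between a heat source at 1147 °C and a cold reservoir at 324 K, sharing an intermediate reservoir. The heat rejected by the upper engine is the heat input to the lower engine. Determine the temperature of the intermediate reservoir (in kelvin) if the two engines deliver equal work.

T_m ≈ 872 K

T_H = 1147 °C → 1147 + 273.15 = 1420.15 K.
For reversible stages Q_m = Q_H·(T_m/T_H). Setting W₁ = Q_H(1 − T_m/T_H) equal to W₂ = Q_m(1 − T_C/T_m) = Q_H·(T_m − T_C)/T_H gives T_H − T_m = T_m − T_C, so T_m = (T_H + T_C)/2 = (1420.15 + 324.00)/2 = 872 K.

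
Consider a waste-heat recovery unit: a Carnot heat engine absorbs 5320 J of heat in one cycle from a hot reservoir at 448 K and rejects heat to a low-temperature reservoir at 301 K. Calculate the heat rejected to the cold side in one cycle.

Carnot efficiency: η = 1 − T_C/T_H = 1 − 301.00/448.00 = 0.3281.
For a reversible cycle Q_C/Q_H = T_C/T_H, so Q_C = 5320 × 301.00/448.00 = 3574 J.

Q_C ≈ 3574 J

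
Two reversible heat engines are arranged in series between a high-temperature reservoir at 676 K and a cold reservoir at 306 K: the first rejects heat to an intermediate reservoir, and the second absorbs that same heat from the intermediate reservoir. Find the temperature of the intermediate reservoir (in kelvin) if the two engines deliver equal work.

For reversible stages Q_m = Q_H·(T_m/T_H). Setting W₁ = Q_H(1 − T_m/T_H) equal to W₂ = Q_m(1 − T_C/T_m) = Q_H·(T_m − T_C)/T_H gives T_H − T_m = T_m − T_C, so T_m = (T_H + T_C)/2 = (676.00 + 306.00)/2 = 491.0 K.

T_m ≈ 491.0 K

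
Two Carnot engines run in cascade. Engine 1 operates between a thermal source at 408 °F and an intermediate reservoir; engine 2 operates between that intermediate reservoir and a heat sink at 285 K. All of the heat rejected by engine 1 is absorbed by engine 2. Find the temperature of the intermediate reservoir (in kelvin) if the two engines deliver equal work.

T_H = 408 °F → (408 − 32) × 5/9 = 208.89 °C = 482.04 K.
For reversible stages Q_m = Q_H·(T_m/T_H). Setting W₁ = Q_H(1 − T_m/T_H) equal to W₂ = Q_m(1 − T_C/T_m) = Q_H·(T_m − T_C)/T_H gives T_H − T_m = T_m − T_C, so T_m = (T_H + T_C)/2 = (482.04 + 285.00)/2 = 384 K.

T_m ≈ 384 K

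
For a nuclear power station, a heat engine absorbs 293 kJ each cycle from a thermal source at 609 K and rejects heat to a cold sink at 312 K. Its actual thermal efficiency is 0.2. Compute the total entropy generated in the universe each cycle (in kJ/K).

W = η·Q_H = 0.2 × 293 = 58.60 kJ, so Q_C = Q_H − W = 234.4 kJ.
Entropy balance on the reservoirs: −Q_H/T_H = -0.4811 kJ/K, +Q_C/T_C = 0.7513 kJ/K.
ΔS_univ = −Q_H/T_H + Q_C/T_C = 0.270 kJ/K (> 0, since η = 0.2 < η_Carnot = 0.488).

ΔS_univ ≈ 0.270 kJ/K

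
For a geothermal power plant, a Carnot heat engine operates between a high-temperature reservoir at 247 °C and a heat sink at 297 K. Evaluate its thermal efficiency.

η ≈ 0.429

T_H = 247 °C → 247 + 273.15 = 520.15 K.
For a reversible engine, η = 1 − T_C/T_H = 1 − 297.00/520.15 = 0.429.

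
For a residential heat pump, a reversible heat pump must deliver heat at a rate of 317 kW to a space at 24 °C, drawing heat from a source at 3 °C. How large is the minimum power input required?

T_H = 24 °C → 24 + 273.15 = 297.15 K.
T_C = 3 °C → 3 + 273.15 = 276.15 K.
The Carnot heat-pump COP is COP_HP = T_H/(T_H − T_C) = 297.15/21.00 = 14.1500.
W = Q_H/COP_HP = 317/14.1500 = 22.40 kW.

Ẇ_in ≈ 22.40 kW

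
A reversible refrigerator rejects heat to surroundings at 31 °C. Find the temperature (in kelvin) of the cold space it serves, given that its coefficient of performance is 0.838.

T_H = 31 °C → 31 + 273.15 = 304.15 K.
COP_R = T_C/(T_H − T_C) ⇒ T_C = T_H·COP_R/(1 + COP_R) = 304.15 × 0.838/(1 + 0.838) = 138.7 K.

T_C ≈ 138.7 K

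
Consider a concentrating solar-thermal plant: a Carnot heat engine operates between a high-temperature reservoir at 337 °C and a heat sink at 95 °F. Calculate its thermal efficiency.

T_H = 337 °C → 337 + 273.15 = 610.15 K.
T_C = 95 °F → (95 − 32) × 5/9 = 35.00 °C = 308.15 K.
For a reversible engine, η = 1 − T_C/T_H = 1 − 308.15/610.15 = 0.495.

η ≈ 0.495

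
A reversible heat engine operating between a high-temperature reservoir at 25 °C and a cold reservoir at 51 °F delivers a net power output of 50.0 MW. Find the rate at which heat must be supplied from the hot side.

Q̇_H ≈ 1030 MW

T_H = 25 °C → 25 + 273.15 = 298.15 K.
T_C = 51 °F → (51 − 32) × 5/9 = 10.56 °C = 283.71 K.
Since the cycle is reversible, η = 1 − T_C/T_H = 1 − 283.71/298.15 = 0.0484.
Q_H = W/η = 50.0/0.0484 = 1030 MW.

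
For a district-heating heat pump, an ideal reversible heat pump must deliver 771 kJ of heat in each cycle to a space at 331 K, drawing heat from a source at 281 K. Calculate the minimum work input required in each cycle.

W_in ≈ 116 kJ

COP_HP = T_H/(T_H − T_C) = 331.00/50.00 = 6.6200.
W = Q_H/COP_HP = 771/6.6200 = 116 kJ.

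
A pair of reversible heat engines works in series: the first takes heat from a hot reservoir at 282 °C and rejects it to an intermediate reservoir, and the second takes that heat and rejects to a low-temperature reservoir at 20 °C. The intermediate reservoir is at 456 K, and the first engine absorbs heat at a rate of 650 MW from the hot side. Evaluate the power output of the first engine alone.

T_H = 282 °C → 282 + 273.15 = 555.15 K.
T_C = 20 °C → 20 + 273.15 = 293.15 K.
First-stage efficiency η₁ = 1 − T_m/T_H = 1 − 456.00/555.15 = 0.1786.
W₁ = η₁·Q_H = 0.1786 × 650 = 116 MW.

Ẇ₁ ≈ 116 MW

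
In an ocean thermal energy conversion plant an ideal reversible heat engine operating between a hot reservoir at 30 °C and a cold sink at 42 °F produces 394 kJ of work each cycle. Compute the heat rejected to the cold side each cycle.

T_H = 30 °C → 30 + 273.15 = 303.15 K.
T_C = 42 °F → (42 − 32) × 5/9 = 5.56 °C = 278.71 K.
Since the cycle is reversible, η = 1 − T_C/T_H = 1 − 278.71/303.15 = 0.0806.
Since Q_C/Q_H = T_C/T_H and Q_H = W/η, Q_C = W·T_C/(T_H − T_C) = 394 × 278.71/24.44 = 4490 kJ.

Q_C ≈ 4490 kJ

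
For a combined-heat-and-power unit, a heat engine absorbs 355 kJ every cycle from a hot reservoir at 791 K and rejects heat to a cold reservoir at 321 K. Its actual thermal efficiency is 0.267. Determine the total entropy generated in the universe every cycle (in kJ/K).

ΔS_univ ≈ 0.362 kJ/K

W = η·Q_H = 0.267 × 355 = 94.79 kJ, so Q_C = Q_H − W = 260.2 kJ.
Reservoir entropy changes: ΔS_H = −Q_H/T_H = −355/791.00 = -0.4488 kJ/K and ΔS_C = +Q_C/T_C = 260.2/321.00 = 0.8106 kJ/K.
ΔS_univ = −Q_H/T_H + Q_C/T_C = 0.362 kJ/K (> 0, since η = 0.267 < η_Carnot = 0.594).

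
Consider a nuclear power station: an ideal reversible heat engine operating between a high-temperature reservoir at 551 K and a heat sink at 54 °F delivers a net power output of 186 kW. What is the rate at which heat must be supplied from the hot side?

T_C = 54 °F → (54 − 32) × 5/9 = 12.22 °C = 285.37 K.
Since the cycle is reversible, η = 1 − T_C/T_H = 1 − 285.37/551.00 = 0.4821.
Q_H = W/η = 186/0.4821 = 385.8 kW.

Q̇_H ≈ 385.8 kW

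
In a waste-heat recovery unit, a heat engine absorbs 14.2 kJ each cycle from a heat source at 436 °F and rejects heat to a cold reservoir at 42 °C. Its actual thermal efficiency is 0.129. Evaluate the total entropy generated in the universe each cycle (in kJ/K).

T_H = 436 °F → (436 − 32) × 5/9 = 224.44 °C = 497.59 K.
T_C = 42 °C → 42 + 273.15 = 315.15 K.
W = η·Q_H = 0.129 × 14.2 = 1.832 kJ, so Q_C = Q_H − W = 12.37 kJ.
The hot reservoir loses entropy Q_H/T_H = 14.2/497.59 = 0.02854 kJ/K; the cold reservoir gains Q_C/T_C = 12.37/315.15 = 0.03925 kJ/K.
ΔS_univ = −Q_H/T_H + Q_C/T_C = 0.01071 kJ/K (> 0, since η = 0.129 < η_Carnot = 0.367).

ΔS_univ ≈ 0.01071 kJ/K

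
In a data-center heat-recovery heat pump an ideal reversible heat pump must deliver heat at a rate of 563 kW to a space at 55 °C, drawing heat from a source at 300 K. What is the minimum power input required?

T_H = 55 °C → 55 + 273.15 = 328.15 K.
COP_HP = T_H/(T_H − T_C) = 328.15/28.15 = 11.6572.
W = Q_H/COP_HP = 563/11.6572 = 48.3 kW.

Ẇ_in ≈ 48.3 kW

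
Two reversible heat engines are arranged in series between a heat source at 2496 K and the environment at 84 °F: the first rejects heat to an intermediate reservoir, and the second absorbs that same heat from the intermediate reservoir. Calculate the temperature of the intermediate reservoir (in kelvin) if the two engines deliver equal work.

T_C = 84 °F → (84 − 32) × 5/9 = 28.89 °C = 302.04 K.
For reversible stages Q_m = Q_H·(T_m/T_H). Setting W₁ = Q_H(1 − T_m/T_H) equal to W₂ = Q_m(1 − T_C/T_m) = Q_H·(T_m − T_C)/T_H gives T_H − T_m = T_m − T_C, so T_m = (T_H + T_C)/2 = (2496.00 + 302.04)/2 = 1400 K.

T_m ≈ 1400 K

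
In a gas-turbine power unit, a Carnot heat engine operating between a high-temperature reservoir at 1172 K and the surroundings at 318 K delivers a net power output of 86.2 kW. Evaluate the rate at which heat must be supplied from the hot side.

Q̇_H ≈ 118 kW

For a reversible engine, η = 1 − T_C/T_H = 1 − 318.00/1172.00 = 0.7287.
Q_H = W/η = 86.2/0.7287 = 118 kW.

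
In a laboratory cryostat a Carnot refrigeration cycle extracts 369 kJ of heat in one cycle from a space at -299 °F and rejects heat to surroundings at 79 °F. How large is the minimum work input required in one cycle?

W_in ≈ 868 kJ

T_H = 79 °F → (79 − 32) × 5/9 = 26.11 °C = 299.26 K.
T_C = -299 °F → (-299 − 32) × 5/9 = -183.89 °C = 89.26 K.
For a reversible refrigerator, COP_R = T_C/(T_H − T_C) = 89.26/210.00 = 0.4251.
W = Q_C/COP_R = 369/0.4251 = 868 kJ.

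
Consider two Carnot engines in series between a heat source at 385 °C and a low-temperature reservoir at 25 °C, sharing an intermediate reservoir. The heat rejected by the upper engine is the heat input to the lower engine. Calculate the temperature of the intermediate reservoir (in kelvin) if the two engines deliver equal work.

T_m ≈ 478.1 K

T_H = 385 °C → 385 + 273.15 = 658.15 K.
T_C = 25 °C → 25 + 273.15 = 298.15 K.
For reversible stages Q_m = Q_H·(T_m/T_H). Setting W₁ = Q_H(1 − T_m/T_H) equal to W₂ = Q_m(1 − T_C/T_m) = Q_H·(T_m − T_C)/T_H gives T_H − T_m = T_m − T_C, so T_m = (T_H + T_C)/2 = (658.15 + 298.15)/2 = 478.1 K.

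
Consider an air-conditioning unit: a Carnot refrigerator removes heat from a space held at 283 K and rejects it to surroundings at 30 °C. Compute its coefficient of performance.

COP_R ≈ 14.0

T_H = 30 °C → 30 + 273.15 = 303.15 K.
COP_R = T_C/(T_H − T_C) = 283.00/(303.15 − 283.00) = 14.0.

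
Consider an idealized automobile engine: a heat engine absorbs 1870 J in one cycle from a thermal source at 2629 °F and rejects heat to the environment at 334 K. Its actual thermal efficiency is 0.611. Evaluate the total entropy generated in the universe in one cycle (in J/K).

T_H = 2629 °F → (2629 − 32) × 5/9 = 1442.78 °C = 1715.93 K.
W = η·Q_H = 0.611 × 1870 = 1143 J, so Q_C = Q_H − W = 727.4 J.
Entropy balance on the reservoirs: −Q_H/T_H = -1.090 J/K, +Q_C/T_C = 2.178 J/K.
ΔS_univ = −Q_H/T_H + Q_C/T_C = 1.088 J/K (> 0, since η = 0.611 < η_Carnot = 0.805).

ΔS_univ ≈ 1.088 J/K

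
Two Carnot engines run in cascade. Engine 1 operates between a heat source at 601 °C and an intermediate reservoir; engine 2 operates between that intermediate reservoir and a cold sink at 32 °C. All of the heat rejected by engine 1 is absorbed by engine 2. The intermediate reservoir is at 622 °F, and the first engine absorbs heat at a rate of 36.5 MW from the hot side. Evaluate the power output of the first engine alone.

Ẇ₁ ≈ 11.41 MW

T_H = 601 °C → 601 + 273.15 = 874.15 K.
T_C = 32 °C → 32 + 273.15 = 305.15 K.
T_m = 622 °F → (622 − 32) × 5/9 = 327.78 °C = 600.93 K.
First-stage efficiency η₁ = 1 − T_m/T_H = 1 − 600.93/874.15 = 0.3126.
W₁ = η₁·Q_H = 0.3126 × 36.5 = 11.41 MW.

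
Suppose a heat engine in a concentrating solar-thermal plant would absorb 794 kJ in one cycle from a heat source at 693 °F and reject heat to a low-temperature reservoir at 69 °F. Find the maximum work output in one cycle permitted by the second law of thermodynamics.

W_max ≈ 430 kJ

T_H = 693 °F → (693 − 32) × 5/9 = 367.22 °C = 640.37 K.
T_C = 69 °F → (69 − 32) × 5/9 = 20.56 °C = 293.71 K.
No engine can exceed the Carnot limit: η_max = 1 − T_C/T_H = 1 − 293.71/640.37 = 0.5414.
W_max = η_max · Q_H = 0.5414 × 794 = 430 kJ.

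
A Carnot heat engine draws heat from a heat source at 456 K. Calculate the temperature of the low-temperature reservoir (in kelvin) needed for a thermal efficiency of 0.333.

From η = 1 − T_C/T_H, T_C = T_H·(1 − η) = 456.00 × (1 − 0.333) = 304 K.

T_C ≈ 304 K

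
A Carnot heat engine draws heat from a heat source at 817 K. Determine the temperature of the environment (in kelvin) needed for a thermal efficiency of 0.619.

T_C ≈ 311 K

From η = 1 − T_C/T_H, T_C = T_H·(1 − η) = 817.00 × (1 − 0.619) = 311 K.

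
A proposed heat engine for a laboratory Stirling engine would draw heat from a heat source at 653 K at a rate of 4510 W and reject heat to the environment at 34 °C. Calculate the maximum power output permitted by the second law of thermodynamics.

T_C = 34 °C → 34 + 273.15 = 307.15 K.
The upper bound on efficiency is η_max = 1 − T_C/T_H = 1 − 307.15/653.00 = 0.5296.
W_max = η_max · Q_H = 0.5296 × 4510 = 2390 W.

Ẇ_max ≈ 2390 W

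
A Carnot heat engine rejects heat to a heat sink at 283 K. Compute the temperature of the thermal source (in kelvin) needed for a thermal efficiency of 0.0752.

From η = 1 − T_C/T_H, solving for T_H gives T_H = T_C/(1 − η) = 283.00/(1 − 0.0752) = 306 K.

T_H ≈ 306 K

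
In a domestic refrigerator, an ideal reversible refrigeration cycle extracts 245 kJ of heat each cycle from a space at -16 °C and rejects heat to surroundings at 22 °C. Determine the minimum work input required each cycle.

W_in ≈ 36.2 kJ

T_H = 22 °C → 22 + 273.15 = 295.15 K.
T_C = -16 °C → -16 + 273.15 = 257.15 K.
The reversible coefficient of performance is COP_R = T_C/(T_H − T_C) = 257.15/38.00 = 6.7671.
W = Q_C/COP_R = 245/6.7671 = 36.2 kJ.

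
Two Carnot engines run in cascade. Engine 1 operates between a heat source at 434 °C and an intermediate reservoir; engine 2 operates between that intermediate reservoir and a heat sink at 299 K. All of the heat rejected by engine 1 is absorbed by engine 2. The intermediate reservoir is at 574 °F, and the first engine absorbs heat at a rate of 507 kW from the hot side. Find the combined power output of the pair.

T_H = 434 °C → 434 + 273.15 = 707.15 K.
Two reversible stages in series are equivalent to a single Carnot engine between T_H and T_C, so η_total = 1 − T_C/T_H = 1 − 299.00/707.15 = 0.5772.
W_total = η_total · Q_H = 0.5772 × 507 = 292.6 kW.

Ẇ_total ≈ 292.6 kW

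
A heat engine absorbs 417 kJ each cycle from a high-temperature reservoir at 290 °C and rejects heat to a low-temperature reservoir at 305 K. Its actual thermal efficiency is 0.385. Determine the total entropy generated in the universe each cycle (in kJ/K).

T_H = 290 °C → 290 + 273.15 = 563.15 K.
W = η·Q_H = 0.385 × 417 = 160.5 kJ, so Q_C = Q_H − W = 256.5 kJ.
Entropy balance on the reservoirs: −Q_H/T_H = -0.7405 kJ/K, +Q_C/T_C = 0.8408 kJ/K.
ΔS_univ = −Q_H/T_H + Q_C/T_C = 0.100 kJ/K (> 0, since η = 0.385 < η_Carnot = 0.458).

ΔS_univ ≈ 0.100 kJ/K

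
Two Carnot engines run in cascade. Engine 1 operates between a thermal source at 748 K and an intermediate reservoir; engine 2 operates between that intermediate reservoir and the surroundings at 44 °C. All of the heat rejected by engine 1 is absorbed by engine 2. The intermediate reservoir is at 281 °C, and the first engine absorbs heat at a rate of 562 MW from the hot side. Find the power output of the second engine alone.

T_C = 44 °C → 44 + 273.15 = 317.15 K.
T_m = 281 °C → 281 + 273.15 = 554.15 K.
Heat entering the second stage: Q_m = Q_H·(T_m/T_H) = 562 × 554.15/748.00 = 416 MW.
Second-stage efficiency η₂ = 1 − T_C/T_m = 1 − 317.15/554.15 = 0.4277, so W₂ = η₂·Q_m = 178 MW.

Ẇ₂ ≈ 178 MW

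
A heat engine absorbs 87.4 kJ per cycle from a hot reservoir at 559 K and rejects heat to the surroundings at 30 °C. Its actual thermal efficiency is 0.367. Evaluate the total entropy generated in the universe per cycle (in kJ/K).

ΔS_univ ≈ 0.0261 kJ/K

T_C = 30 °C → 30 + 273.15 = 303.15 K.
W = η·Q_H = 0.367 × 87.4 = 32.08 kJ, so Q_C = Q_H − W = 55.32 kJ.
Reservoir entropy changes: ΔS_H = −Q_H/T_H = −87.4/559.00 = -0.1564 kJ/K and ΔS_C = +Q_C/T_C = 55.32/303.15 = 0.1825 kJ/K.
ΔS_univ = −Q_H/T_H + Q_C/T_C = 0.0261 kJ/K (> 0, since η = 0.367 < η_Carnot = 0.458).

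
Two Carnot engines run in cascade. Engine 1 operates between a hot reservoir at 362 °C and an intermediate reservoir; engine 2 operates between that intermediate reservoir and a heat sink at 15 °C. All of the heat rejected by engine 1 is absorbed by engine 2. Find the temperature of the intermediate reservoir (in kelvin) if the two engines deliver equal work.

T_m ≈ 462 K

T_H = 362 °C → 362 + 273.15 = 635.15 K.
T_C = 15 °C → 15 + 273.15 = 288.15 K.
For reversible stages Q_m = Q_H·(T_m/T_H). Setting W₁ = Q_H(1 − T_m/T_H) equal to W₂ = Q_m(1 − T_C/T_m) = Q_H·(T_m − T_C)/T_H gives T_H − T_m = T_m − T_C, so T_m = (T_H + T_C)/2 = (635.15 + 288.15)/2 = 462 K.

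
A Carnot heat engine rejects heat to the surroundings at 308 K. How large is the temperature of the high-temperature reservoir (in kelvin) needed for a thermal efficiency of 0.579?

T_H ≈ 731.6 K

From η = 1 − T_C/T_H, solving for T_H gives T_H = T_C/(1 − η) = 308.00/(1 − 0.579) = 731.6 K.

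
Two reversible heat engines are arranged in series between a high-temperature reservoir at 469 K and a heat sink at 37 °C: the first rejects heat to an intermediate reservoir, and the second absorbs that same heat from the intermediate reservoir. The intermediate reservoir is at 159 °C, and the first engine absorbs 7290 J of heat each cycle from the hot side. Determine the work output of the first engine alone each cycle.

T_C = 37 °C → 37 + 273.15 = 310.15 K.
T_m = 159 °C → 159 + 273.15 = 432.15 K.
First-stage efficiency η₁ = 1 − T_m/T_H = 1 − 432.15/469.00 = 0.0786.
W₁ = η₁·Q_H = 0.0786 × 7290 = 573 J.

W₁ ≈ 573 J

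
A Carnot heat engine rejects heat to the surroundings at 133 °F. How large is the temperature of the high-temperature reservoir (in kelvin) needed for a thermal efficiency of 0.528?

T_H ≈ 697.6 K

T_C = 133 °F → (133 − 32) × 5/9 = 56.11 °C = 329.26 K.
From η = 1 − T_C/T_H, solving for T_H gives T_H = T_C/(1 − η) = 329.26/(1 − 0.528) = 697.6 K.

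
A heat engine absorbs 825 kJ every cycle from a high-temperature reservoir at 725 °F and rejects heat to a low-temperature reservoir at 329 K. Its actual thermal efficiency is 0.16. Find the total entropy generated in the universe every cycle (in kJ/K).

T_H = 725 °F → (725 − 32) × 5/9 = 385.00 °C = 658.15 K.
W = η·Q_H = 0.16 × 825 = 132.0 kJ, so Q_C = Q_H − W = 693.0 kJ.
Reservoir entropy changes: ΔS_H = −Q_H/T_H = −825/658.15 = -1.254 kJ/K and ΔS_C = +Q_C/T_C = 693.0/329.00 = 2.106 kJ/K.
ΔS_univ = −Q_H/T_H + Q_C/T_C = 0.8529 kJ/K (> 0, since η = 0.16 < η_Carnot = 0.500).

ΔS_univ ≈ 0.8529 kJ/K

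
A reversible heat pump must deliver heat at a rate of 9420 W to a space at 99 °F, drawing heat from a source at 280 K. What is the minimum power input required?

T_H = 99 °F → (99 − 32) × 5/9 = 37.22 °C = 310.37 K.
COP_HP = T_H/(T_H − T_C) = 310.37/30.37 = 10.2190.
W = Q_H/COP_HP = 9420/10.2190 = 922 W.

Ẇ_in ≈ 922 W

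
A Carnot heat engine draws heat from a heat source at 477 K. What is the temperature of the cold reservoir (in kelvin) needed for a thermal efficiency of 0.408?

From η = 1 − T_C/T_H, T_C = T_H·(1 − η) = 477.00 × (1 − 0.408) = 282 K.

T_C ≈ 282 K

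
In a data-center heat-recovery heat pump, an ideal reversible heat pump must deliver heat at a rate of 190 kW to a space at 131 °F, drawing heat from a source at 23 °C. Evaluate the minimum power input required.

T_H = 131 °F → (131 − 32) × 5/9 = 55.00 °C = 328.15 K.
T_C = 23 °C → 23 + 273.15 = 296.15 K.
For a reversible heat pump, COP_HP = T_H/(T_H − T_C) = 328.15/32.00 = 10.2547.
W = Q_H/COP_HP = 190/10.2547 = 18.5 kW.

Ẇ_in ≈ 18.5 kW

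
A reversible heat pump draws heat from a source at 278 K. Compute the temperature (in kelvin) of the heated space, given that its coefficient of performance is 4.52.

COP_HP = T_H/(T_H − T_C) ⇒ T_H = T_C·COP_HP/(COP_HP − 1) = 278.00 × 4.52/(4.52 − 1) = 357.0 K.

T_H ≈ 357.0 K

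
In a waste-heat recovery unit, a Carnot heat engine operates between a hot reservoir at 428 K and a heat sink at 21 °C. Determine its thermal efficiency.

T_C = 21 °C → 21 + 273.15 = 294.15 K.
For a reversible engine, η = 1 − T_C/T_H = 1 − 294.15/428.00 = 0.3127.

η ≈ 0.3127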